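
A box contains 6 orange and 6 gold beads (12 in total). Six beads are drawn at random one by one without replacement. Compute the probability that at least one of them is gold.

Use the complement: P(at least one gold) = 1 − P(no gold).
P(none) = C(6,6)/C(12,6) = 1/924.
So P = 1 − 1/924 = 923/924 ≈ 0.9989.

923/924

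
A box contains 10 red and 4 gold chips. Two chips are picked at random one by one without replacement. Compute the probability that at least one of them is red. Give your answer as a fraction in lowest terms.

85/91

Use the complement: P(at least one red) = 1 − P(no red).
P(none) = C(4,2)/C(14,2) = 6/91.
So P = 1 − 6/91 = 85/91 ≈ 0.9341.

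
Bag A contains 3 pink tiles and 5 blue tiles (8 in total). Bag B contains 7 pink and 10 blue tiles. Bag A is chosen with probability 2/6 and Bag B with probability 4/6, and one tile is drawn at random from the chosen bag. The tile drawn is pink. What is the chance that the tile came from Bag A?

51/163

P(pink | Bag A) = 3/8; P(pink | Bag B) = 7/17.
P(pink) = 1/3·3/8 + 2/3·7/17 = 163/408.
By Bayes' rule, P(Bag A | pink) = 1/8 / 163/408 = 51/163 ≈ 0.3129.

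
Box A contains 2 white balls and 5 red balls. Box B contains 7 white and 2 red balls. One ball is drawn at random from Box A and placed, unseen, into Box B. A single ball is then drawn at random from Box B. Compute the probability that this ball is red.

19/70

Condition on how many of the transferred balls are red (from Box A: 5 red of 7; then Box B has 10 total).
  0 red: C(5,0)C(2,1)/C(7,1) = 2/7; then P = 2/10
  1 red: C(5,1)C(2,0)/C(7,1) = 5/7; then P = 3/10
P(red from Box B) = 19/70 ≈ 0.2714.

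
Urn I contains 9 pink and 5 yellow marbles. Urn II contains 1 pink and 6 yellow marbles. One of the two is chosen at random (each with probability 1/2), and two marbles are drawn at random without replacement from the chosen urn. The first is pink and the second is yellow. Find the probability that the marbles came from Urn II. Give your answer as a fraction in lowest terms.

26/71

P(E | Urn I) = 45/182; P(E | Urn II) = 1/7.
P(E) = 1/2·45/182 + 1/2·1/7 = 71/364.
By Bayes' rule, P(Urn II | E) = 1/14 / 71/364 = 26/71 ≈ 0.3662.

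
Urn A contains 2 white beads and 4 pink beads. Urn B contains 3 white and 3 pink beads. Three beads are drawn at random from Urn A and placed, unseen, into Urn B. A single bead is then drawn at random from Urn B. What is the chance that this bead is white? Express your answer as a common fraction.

Condition on how many of the transferred beads are white (from Urn A: 2 white of 6; then Urn B has 9 total).
  0 white: C(2,0)C(4,3)/C(6,3) = 1/5; then P = 3/9
  1 white: C(2,1)C(4,2)/C(6,3) = 3/5; then P = 4/9
  2 white: C(2,2)C(4,1)/C(6,3) = 1/5; then P = 5/9
P(white from Urn B) = 4/9 ≈ 0.4444.

4/9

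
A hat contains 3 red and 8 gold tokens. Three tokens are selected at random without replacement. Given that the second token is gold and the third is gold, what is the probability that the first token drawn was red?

1/3

P(first=red and the second token is gold and the third is gold) = (3/11)·(8/10)·(7/9) = 28/165.
P(E) = Σ over first color = 28/165 + 56/165 = 28/55.
By Bayes, P(first=red | E) = 28/165 / 28/55 = 1/3 ≈ 0.3333.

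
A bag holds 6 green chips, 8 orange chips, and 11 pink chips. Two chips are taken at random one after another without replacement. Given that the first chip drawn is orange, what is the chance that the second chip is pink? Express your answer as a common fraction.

After removing 1 orange, the bag has 11 pink out of 24 remaining.
P(second is pink | given) = 11/24 ≈ 0.4583.

11/24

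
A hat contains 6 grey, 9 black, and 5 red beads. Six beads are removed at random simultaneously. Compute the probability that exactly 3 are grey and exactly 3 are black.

14/323

Unordered draws without replacement: count favorable combinations over C(20,6).
Favorable = C(6,3) · C(9,3) · C(5,0) = 1680; total = C(20,6) = 38760.
P = 1680/38760 = 14/323 ≈ 0.0433.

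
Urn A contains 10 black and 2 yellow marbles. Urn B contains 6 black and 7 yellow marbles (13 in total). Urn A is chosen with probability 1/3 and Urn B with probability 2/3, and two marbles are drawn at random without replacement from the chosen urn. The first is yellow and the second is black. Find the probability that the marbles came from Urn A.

65/296

P(E | Urn A) = 5/33; P(E | Urn B) = 7/26.
P(E) = 1/3·5/33 + 2/3·7/26 = 296/1287.
By Bayes' rule, P(Urn A | E) = 5/99 / 296/1287 = 65/296 ≈ 0.2196.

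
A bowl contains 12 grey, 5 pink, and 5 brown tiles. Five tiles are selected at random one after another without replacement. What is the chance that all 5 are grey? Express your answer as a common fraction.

Unordered draws without replacement: count favorable combinations over C(22,5).
Favorable = C(12,5) · C(5,0) · C(5,0) = 792; total = C(22,5) = 26334.
P = 792/26334 = 4/133 ≈ 0.0301.

4/133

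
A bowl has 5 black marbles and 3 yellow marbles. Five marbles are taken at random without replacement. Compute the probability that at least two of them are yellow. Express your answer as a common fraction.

5/7

Sum the hypergeometric tail for j = 2,…,3 yellow marbles.
Favorable = C(3,2)·C(5,3) + C(3,3)·C(5,2) = 40; total = C(8,5) = 56.
P = 40/56 = 5/7 ≈ 0.7143.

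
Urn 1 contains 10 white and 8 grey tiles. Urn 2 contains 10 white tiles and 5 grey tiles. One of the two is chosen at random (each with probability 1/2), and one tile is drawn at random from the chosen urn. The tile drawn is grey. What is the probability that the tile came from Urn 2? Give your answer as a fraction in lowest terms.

P(grey | Urn 1) = 4/9; P(grey | Urn 2) = 1/3.
P(grey) = 1/2·4/9 + 1/2·1/3 = 7/18.
By Bayes' rule, P(Urn 2 | grey) = 1/6 / 7/18 = 3/7 ≈ 0.4286.

3/7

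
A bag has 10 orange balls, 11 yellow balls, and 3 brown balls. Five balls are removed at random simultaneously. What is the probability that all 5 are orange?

Unordered draws without replacement: count favorable combinations over C(24,5).
Favorable = C(10,5) · C(11,0) · C(3,0) = 252; total = C(24,5) = 42504.
P = 252/42504 = 3/506 ≈ 0.0059.

3/506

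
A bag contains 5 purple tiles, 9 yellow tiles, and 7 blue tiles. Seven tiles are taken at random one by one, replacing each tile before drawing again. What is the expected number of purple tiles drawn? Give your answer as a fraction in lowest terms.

5/3

By linearity of expectation, E[X] = Σ P(draw i is purple); each independent draw has P(purple) = 5/21.
E[X] = 7 · 5/21 = 5/3 ≈ 1.6667.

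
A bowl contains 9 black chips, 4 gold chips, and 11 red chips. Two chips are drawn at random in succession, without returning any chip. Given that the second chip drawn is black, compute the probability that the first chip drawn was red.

11/23

P(first=red and the second chip drawn is black) = (11/24)·(9/23) = 33/184.
P(the second chip drawn is black) = Σ over first color = 3/23 + 3/46 + 33/184 = 3/8.
By Bayes, P(first=red | the second chip drawn is black) = 33/184 / 3/8 = 11/23 ≈ 0.4783.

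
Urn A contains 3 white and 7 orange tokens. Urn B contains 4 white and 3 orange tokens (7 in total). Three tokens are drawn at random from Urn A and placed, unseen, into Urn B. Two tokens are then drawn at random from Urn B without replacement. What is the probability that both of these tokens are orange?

Condition on how many of the transferred tokens are orange (from Urn A: 7 orange of 10; then Urn B has 10 total).
  0 orange: C(7,0)C(3,3)/C(10,3) = 1/120; then P = C(3,2)/C(10,2) = 1/15
  1 orange: C(7,1)C(3,2)/C(10,3) = 7/40; then P = C(4,2)/C(10,2) = 2/15
  2 orange: C(7,2)C(3,1)/C(10,3) = 21/40; then P = C(5,2)/C(10,2) = 2/9
  3 orange: C(7,3)C(3,0)/C(10,3) = 7/24; then P = C(6,2)/C(10,2) = 1/3
P(both orange) = 107/450 ≈ 0.2378.

107/450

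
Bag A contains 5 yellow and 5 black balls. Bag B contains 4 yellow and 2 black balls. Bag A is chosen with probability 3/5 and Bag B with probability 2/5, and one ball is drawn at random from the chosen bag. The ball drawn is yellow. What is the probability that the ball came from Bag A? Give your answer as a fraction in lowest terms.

9/17

P(yellow | Bag A) = 1/2; P(yellow | Bag B) = 2/3.
P(yellow) = 3/5·1/2 + 2/5·2/3 = 17/30.
By Bayes' rule, P(Bag A | yellow) = 3/10 / 17/30 = 9/17 ≈ 0.5294.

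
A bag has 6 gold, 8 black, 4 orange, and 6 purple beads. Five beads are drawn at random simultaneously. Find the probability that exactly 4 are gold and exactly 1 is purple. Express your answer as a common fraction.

Unordered draws without replacement: count favorable combinations over C(24,5).
Favorable = C(6,4) · C(8,0) · C(4,0) · C(6,1) = 90; total = C(24,5) = 42504.
P = 90/42504 = 15/7084 ≈ 0.0021.

15/7084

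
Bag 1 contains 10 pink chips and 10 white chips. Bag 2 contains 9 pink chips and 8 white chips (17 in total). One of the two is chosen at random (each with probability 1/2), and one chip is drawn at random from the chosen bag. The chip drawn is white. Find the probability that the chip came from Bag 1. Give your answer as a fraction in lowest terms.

17/33

P(white | Bag 1) = 1/2; P(white | Bag 2) = 8/17.
P(white) = 1/2·1/2 + 1/2·8/17 = 33/68.
By Bayes' rule, P(Bag 1 | white) = 1/4 / 33/68 = 17/33 ≈ 0.5152.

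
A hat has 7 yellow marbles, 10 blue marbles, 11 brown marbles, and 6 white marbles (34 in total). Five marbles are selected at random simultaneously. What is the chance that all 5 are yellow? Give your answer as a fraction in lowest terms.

7/92752

Unordered draws without replacement: count favorable combinations over C(34,5).
Favorable = C(7,5) · C(10,0) · C(11,0) · C(6,0) = 21; total = C(34,5) = 278256.
P = 21/278256 = 7/92752 ≈ 0.0001.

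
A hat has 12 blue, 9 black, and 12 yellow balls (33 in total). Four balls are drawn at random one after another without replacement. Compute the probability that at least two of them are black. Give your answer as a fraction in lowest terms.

Sum the hypergeometric tail for j = 2,…,4 black balls.
Favorable = C(9,2)·C(24,2) + C(9,3)·C(24,1) + C(9,4)·C(24,0) = 12078; total = C(33,4) = 40920.
P = 12078/40920 = 183/620 ≈ 0.2952.

183/620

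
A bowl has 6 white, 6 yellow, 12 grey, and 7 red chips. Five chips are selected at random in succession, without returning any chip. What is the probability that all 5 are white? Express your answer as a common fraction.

2/56637

Unordered draws without replacement: count favorable combinations over C(31,5).
Favorable = C(6,5) · C(6,0) · C(12,0) · C(7,0) = 6; total = C(31,5) = 169911.
P = 6/169911 = 2/56637 ≈ 0.0000.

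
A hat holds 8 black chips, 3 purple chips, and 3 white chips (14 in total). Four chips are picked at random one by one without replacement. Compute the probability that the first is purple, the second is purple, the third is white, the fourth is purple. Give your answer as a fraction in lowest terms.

Multiply the conditional probability of each draw in order, without replacement, so each draw removes one from its color and from the total.
P = (3/14) · (2/13) · (3/12) · (1/11) = 3/4004 ≈ 0.0007.

3/4004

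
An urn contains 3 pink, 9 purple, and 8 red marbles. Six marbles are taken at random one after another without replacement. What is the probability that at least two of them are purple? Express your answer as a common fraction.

Sum the hypergeometric tail for j = 2,…,6 purple marbles.
Favorable = C(9,2)·C(11,4) + C(9,3)·C(11,3) + C(9,4)·C(11,2) + C(9,5)·C(11,1) + C(9,6)·C(11,0) = 34140; total = C(20,6) = 38760.
P = 34140/38760 = 569/646 ≈ 0.8808.

569/646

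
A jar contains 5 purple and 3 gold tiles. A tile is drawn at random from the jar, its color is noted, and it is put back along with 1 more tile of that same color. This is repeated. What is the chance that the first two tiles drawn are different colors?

5/12

Either gold then purple, or purple then gold; after the first draw the total is 9.
P = (3/8)·(5/9) + (5/8)·(3/9) = 5/12 ≈ 0.4167.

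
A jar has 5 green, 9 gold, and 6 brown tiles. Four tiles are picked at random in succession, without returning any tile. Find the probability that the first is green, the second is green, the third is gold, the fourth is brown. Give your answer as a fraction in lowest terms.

Multiply the conditional probability of each draw in order, without replacement, so each draw removes one from its color and from the total.
P = (5/20) · (4/19) · (9/18) · (6/17) = 3/323 ≈ 0.0093.

3/323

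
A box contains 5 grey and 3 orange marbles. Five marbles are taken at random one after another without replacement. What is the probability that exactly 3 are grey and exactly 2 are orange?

15/28

Unordered draws without replacement: count favorable combinations over C(8,5).
Favorable = C(5,3) · C(3,2) = 30; total = C(8,5) = 56.
P = 30/56 = 15/28 ≈ 0.5357.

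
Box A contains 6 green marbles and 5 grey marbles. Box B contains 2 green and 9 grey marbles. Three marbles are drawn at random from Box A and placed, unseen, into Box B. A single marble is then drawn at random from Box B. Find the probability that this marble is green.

20/77

Condition on how many of the transferred marbles are green (from Box A: 6 green of 11; then Box B has 14 total).
  0 green: C(6,0)C(5,3)/C(11,3) = 2/33; then P = 2/14
  1 green: C(6,1)C(5,2)/C(11,3) = 4/11; then P = 3/14
  2 green: C(6,2)C(5,1)/C(11,3) = 5/11; then P = 4/14
  3 green: C(6,3)C(5,0)/C(11,3) = 4/33; then P = 5/14
P(green from Box B) = 20/77 ≈ 0.2597.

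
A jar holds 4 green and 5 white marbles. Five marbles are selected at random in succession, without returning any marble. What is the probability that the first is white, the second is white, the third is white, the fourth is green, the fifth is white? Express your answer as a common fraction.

2/63

Multiply the conditional probability of each draw in order, without replacement, so each draw removes one from its color and from the total.
P = (5/9) · (4/8) · (3/7) · (4/6) · (2/5) = 2/63 ≈ 0.0317.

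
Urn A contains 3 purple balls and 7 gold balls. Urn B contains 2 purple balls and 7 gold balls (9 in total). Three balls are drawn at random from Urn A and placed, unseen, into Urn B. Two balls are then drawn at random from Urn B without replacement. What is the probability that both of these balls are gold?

371/660

Condition on how many of the transferred balls are gold (from Urn A: 7 gold of 10; then Urn B has 12 total).
  0 gold: C(7,0)C(3,3)/C(10,3) = 1/120; then P = C(7,2)/C(12,2) = 7/22
  1 gold: C(7,1)C(3,2)/C(10,3) = 7/40; then P = C(8,2)/C(12,2) = 14/33
  2 gold: C(7,2)C(3,1)/C(10,3) = 21/40; then P = C(9,2)/C(12,2) = 6/11
  3 gold: C(7,3)C(3,0)/C(10,3) = 7/24; then P = C(10,2)/C(12,2) = 15/22
P(both gold) = 371/660 ≈ 0.5621.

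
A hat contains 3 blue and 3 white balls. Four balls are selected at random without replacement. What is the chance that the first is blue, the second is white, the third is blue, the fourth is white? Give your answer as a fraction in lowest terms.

Multiply the conditional probability of each draw in order, without replacement, so each draw removes one from its color and from the total.
P = (3/6) · (3/5) · (2/4) · (2/3) = 1/10 ≈ 0.1000.

1/10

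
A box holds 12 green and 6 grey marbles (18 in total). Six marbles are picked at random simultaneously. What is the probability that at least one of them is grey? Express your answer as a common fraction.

Use the complement: P(at least one grey) = 1 − P(no grey).
P(none) = C(12,6)/C(18,6) = 924/18564.
So P = 1 − 924/18564 = 210/221 ≈ 0.9502.

210/221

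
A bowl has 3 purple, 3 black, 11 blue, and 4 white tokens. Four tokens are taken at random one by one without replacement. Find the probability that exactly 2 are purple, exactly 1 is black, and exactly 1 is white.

4/665

Unordered draws without replacement: count favorable combinations over C(21,4).
Favorable = C(3,2) · C(3,1) · C(11,0) · C(4,1) = 36; total = C(21,4) = 5985.
P = 36/5985 = 4/665 ≈ 0.0060.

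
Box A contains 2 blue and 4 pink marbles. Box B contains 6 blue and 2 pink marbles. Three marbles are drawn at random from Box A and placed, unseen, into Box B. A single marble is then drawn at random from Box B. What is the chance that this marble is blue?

Condition on how many of the transferred marbles are blue (from Box A: 2 blue of 6; then Box B has 11 total).
  0 blue: C(2,0)C(4,3)/C(6,3) = 1/5; then P = 6/11
  1 blue: C(2,1)C(4,2)/C(6,3) = 3/5; then P = 7/11
  2 blue: C(2,2)C(4,1)/C(6,3) = 1/5; then P = 8/11
P(blue from Box B) = 7/11 ≈ 0.6364.

7/11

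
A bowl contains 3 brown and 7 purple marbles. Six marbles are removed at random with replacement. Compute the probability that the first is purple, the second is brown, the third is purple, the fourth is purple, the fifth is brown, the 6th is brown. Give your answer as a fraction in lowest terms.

Multiply the conditional probability of each draw in order, with replacement (the composition resets each draw).
P = (7/10) · (3/10) · (7/10) · (7/10) · (3/10) · (3/10) = 9261/1000000 ≈ 0.0093.

9261/1000000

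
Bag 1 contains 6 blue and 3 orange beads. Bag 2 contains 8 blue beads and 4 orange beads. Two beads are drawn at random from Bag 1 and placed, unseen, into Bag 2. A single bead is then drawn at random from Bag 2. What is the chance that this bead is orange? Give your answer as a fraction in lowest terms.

Condition on how many of the transferred beads are orange (from Bag 1: 3 orange of 9; then Bag 2 has 14 total).
  0 orange: C(3,0)C(6,2)/C(9,2) = 5/12; then P = 4/14
  1 orange: C(3,1)C(6,1)/C(9,2) = 1/2; then P = 5/14
  2 orange: C(3,2)C(6,0)/C(9,2) = 1/12; then P = 6/14
P(orange from Bag 2) = 1/3 ≈ 0.3333.

1/3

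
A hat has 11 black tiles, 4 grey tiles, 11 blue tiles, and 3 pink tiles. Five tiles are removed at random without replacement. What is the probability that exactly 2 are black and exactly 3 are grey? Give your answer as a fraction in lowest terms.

Unordered draws without replacement: count favorable combinations over C(29,5).
Favorable = C(11,2) · C(4,3) · C(11,0) · C(3,0) = 220; total = C(29,5) = 118755.
P = 220/118755 = 44/23751 ≈ 0.0019.

44/23751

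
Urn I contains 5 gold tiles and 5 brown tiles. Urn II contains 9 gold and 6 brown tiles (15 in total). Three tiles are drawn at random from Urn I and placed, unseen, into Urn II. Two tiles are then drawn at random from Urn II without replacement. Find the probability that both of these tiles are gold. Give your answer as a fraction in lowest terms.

301/918

Condition on how many of the transferred tiles are gold (from Urn I: 5 gold of 10; then Urn II has 18 total).
  0 gold: C(5,0)C(5,3)/C(10,3) = 1/12; then P = C(9,2)/C(18,2) = 4/17
  1 gold: C(5,1)C(5,2)/C(10,3) = 5/12; then P = C(10,2)/C(18,2) = 5/17
  2 gold: C(5,2)C(5,1)/C(10,3) = 5/12; then P = C(11,2)/C(18,2) = 55/153
  3 gold: C(5,3)C(5,0)/C(10,3) = 1/12; then P = C(12,2)/C(18,2) = 22/51
P(both gold) = 301/918 ≈ 0.3279.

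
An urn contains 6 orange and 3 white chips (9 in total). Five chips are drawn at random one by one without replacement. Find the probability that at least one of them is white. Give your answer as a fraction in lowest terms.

Use the complement: P(at least one white) = 1 − P(no white).
P(none) = C(6,5)/C(9,5) = 6/126.
So P = 1 − 6/126 = 20/21 ≈ 0.9524.

20/21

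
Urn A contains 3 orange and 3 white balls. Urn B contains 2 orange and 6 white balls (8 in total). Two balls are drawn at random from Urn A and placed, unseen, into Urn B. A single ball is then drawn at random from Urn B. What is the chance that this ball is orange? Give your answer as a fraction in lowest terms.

3/10

Condition on how many of the transferred balls are orange (from Urn A: 3 orange of 6; then Urn B has 10 total).
  0 orange: C(3,0)C(3,2)/C(6,2) = 1/5; then P = 2/10
  1 orange: C(3,1)C(3,1)/C(6,2) = 3/5; then P = 3/10
  2 orange: C(3,2)C(3,0)/C(6,2) = 1/5; then P = 4/10
P(orange from Urn B) = 3/10 ≈ 0.3000.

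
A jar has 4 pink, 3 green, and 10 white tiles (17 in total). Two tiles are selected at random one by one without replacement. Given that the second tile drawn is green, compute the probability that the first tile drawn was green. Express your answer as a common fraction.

P(first=green and the second tile drawn is green) = (3/17)·(2/16) = 3/136.
P(the second tile drawn is green) = Σ over first color = 3/68 + 3/136 + 15/136 = 3/17.
By Bayes, P(first=green | the second tile drawn is green) = 3/136 / 3/17 = 1/8 ≈ 0.1250.

1/8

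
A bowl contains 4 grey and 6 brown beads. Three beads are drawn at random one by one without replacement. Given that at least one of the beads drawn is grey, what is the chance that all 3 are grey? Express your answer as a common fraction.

P(all 3 grey) = C(4,3)/C(10,3) = 1/30; P(at least one grey) = 1 − C(6,3)/C(10,3) = 5/6.
Since 'all 3 grey' ⊆ 'at least one grey', P(all 3 | at least one) = 1/30 / 5/6 = 1/25 ≈ 0.0400.

1/25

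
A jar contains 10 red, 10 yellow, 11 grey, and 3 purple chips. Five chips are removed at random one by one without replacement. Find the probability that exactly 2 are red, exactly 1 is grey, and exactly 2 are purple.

45/8432

Unordered draws without replacement: count favorable combinations over C(34,5).
Favorable = C(10,2) · C(10,0) · C(11,1) · C(3,2) = 1485; total = C(34,5) = 278256.
P = 1485/278256 = 45/8432 ≈ 0.0053.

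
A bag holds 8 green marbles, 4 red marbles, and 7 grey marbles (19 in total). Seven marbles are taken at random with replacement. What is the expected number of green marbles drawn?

56/19

By linearity of expectation, E[X] = Σ P(draw i is green); each independent draw has P(green) = 8/19.
E[X] = 7 · 8/19 = 56/19 ≈ 2.9474.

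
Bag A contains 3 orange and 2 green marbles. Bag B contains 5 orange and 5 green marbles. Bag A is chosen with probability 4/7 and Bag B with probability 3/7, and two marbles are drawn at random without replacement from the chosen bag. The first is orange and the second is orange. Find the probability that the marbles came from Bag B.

5/14

P(E | Bag A) = 3/10; P(E | Bag B) = 2/9.
P(E) = 4/7·3/10 + 3/7·2/9 = 4/15.
By Bayes' rule, P(Bag B | E) = 2/21 / 4/15 = 5/14 ≈ 0.3571.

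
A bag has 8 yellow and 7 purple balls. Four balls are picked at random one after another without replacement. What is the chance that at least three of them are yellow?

22/65

Sum the hypergeometric tail for j = 3,…,4 yellow balls.
Favorable = C(8,3)·C(7,1) + C(8,4)·C(7,0) = 462; total = C(15,4) = 1365.
P = 462/1365 = 22/65 ≈ 0.3385.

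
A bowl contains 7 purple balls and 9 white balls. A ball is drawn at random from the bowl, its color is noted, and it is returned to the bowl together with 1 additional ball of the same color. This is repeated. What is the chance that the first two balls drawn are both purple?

7/34

After a purple draw the bowl holds 8 purple out of 17.
P = (7/16)·(8/17) = 7/34 ≈ 0.2059.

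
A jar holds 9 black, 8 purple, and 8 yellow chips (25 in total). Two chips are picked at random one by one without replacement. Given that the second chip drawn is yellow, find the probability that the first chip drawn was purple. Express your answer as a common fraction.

P(first=purple and the second chip drawn is yellow) = (8/25)·(8/24) = 8/75.
P(the second chip drawn is yellow) = Σ over first color = 3/25 + 8/75 + 7/75 = 8/25.
By Bayes, P(first=purple | the second chip drawn is yellow) = 8/75 / 8/25 = 1/3 ≈ 0.3333.

1/3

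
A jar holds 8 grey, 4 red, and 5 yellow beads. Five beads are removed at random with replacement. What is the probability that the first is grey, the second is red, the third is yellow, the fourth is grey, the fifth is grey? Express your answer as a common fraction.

Multiply the conditional probability of each draw in order, with replacement (the composition resets each draw).
P = (8/17) · (4/17) · (5/17) · (8/17) · (8/17) = 10240/1419857 ≈ 0.0072.

10240/1419857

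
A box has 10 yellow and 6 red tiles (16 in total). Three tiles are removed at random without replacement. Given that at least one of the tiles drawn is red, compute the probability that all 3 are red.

1/22

P(all 3 red) = C(6,3)/C(16,3) = 1/28; P(at least one red) = 1 − C(10,3)/C(16,3) = 11/14.
Since 'all 3 red' ⊆ 'at least one red', P(all 3 | at least one) = 1/28 / 11/14 = 1/22 ≈ 0.0455.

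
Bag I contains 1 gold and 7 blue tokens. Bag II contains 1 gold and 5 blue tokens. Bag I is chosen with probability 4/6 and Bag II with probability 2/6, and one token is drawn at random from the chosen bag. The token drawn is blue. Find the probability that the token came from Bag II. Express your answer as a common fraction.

10/31

P(blue | Bag I) = 7/8; P(blue | Bag II) = 5/6.
P(blue) = 2/3·7/8 + 1/3·5/6 = 31/36.
By Bayes' rule, P(Bag II | blue) = 5/18 / 31/36 = 10/31 ≈ 0.3226.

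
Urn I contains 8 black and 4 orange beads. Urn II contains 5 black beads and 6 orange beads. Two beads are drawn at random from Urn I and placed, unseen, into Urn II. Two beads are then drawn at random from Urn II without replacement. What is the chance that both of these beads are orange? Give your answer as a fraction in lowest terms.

35/143

Condition on how many of the transferred beads are orange (from Urn I: 4 orange of 12; then Urn II has 13 total).
  0 orange: C(4,0)C(8,2)/C(12,2) = 14/33; then P = C(6,2)/C(13,2) = 5/26
  1 orange: C(4,1)C(8,1)/C(12,2) = 16/33; then P = C(7,2)/C(13,2) = 7/26
  2 orange: C(4,2)C(8,0)/C(12,2) = 1/11; then P = C(8,2)/C(13,2) = 14/39
P(both orange) = 35/143 ≈ 0.2448.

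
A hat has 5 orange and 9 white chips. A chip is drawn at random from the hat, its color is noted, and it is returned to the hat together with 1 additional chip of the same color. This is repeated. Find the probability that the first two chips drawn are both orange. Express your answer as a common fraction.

After a orange draw the hat holds 6 orange out of 15.
P = (5/14)·(6/15) = 1/7 ≈ 0.1429.

1/7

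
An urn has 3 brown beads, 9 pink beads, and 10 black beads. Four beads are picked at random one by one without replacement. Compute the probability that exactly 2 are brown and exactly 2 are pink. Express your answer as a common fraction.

Unordered draws without replacement: count favorable combinations over C(22,4).
Favorable = C(3,2) · C(9,2) · C(10,0) = 108; total = C(22,4) = 7315.
P = 108/7315 = 108/7315 ≈ 0.0148.

108/7315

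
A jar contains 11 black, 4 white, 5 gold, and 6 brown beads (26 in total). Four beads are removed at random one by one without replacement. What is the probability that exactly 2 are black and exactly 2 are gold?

Unordered draws without replacement: count favorable combinations over C(26,4).
Favorable = C(11,2) · C(4,0) · C(5,2) · C(6,0) = 550; total = C(26,4) = 14950.
P = 550/14950 = 11/299 ≈ 0.0368.

11/299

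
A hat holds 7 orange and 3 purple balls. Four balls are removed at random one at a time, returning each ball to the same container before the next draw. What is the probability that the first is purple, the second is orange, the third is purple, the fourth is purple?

Multiply the conditional probability of each draw in order, with replacement (the composition resets each draw).
P = (3/10) · (7/10) · (3/10) · (3/10) = 189/10000 ≈ 0.0189.

189/10000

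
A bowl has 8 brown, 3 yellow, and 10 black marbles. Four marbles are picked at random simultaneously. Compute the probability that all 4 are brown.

Unordered draws without replacement: count favorable combinations over C(21,4).
Favorable = C(8,4) · C(3,0) · C(10,0) = 70; total = C(21,4) = 5985.
P = 70/5985 = 2/171 ≈ 0.0117.

2/171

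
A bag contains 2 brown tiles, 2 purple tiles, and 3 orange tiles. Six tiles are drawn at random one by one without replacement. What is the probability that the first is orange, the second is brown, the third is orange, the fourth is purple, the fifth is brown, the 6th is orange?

1/210

Multiply the conditional probability of each draw in order, without replacement, so each draw removes one from its color and from the total.
P = (3/7) · (2/6) · (2/5) · (2/4) · (1/3) · (1/2) = 1/210 ≈ 0.0048.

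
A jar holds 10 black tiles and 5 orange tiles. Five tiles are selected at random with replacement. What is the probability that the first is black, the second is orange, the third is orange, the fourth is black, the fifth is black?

Multiply the conditional probability of each draw in order, with replacement (the composition resets each draw).
P = (10/15) · (5/15) · (5/15) · (10/15) · (10/15) = 8/243 ≈ 0.0329.

8/243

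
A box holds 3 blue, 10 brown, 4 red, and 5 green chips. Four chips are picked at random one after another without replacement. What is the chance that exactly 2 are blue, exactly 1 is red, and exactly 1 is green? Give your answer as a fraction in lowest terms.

12/1463

Unordered draws without replacement: count favorable combinations over C(22,4).
Favorable = C(3,2) · C(10,0) · C(4,1) · C(5,1) = 60; total = C(22,4) = 7315.
P = 60/7315 = 12/1463 ≈ 0.0082.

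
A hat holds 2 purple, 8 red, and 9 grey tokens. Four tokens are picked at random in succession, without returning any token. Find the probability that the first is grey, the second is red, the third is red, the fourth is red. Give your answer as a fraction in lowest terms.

Multiply the conditional probability of each draw in order, without replacement, so each draw removes one from its color and from the total.
P = (9/19) · (8/18) · (7/17) · (6/16) = 21/646 ≈ 0.0325.

21/646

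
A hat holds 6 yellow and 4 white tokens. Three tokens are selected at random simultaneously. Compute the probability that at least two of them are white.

Sum the hypergeometric tail for j = 2,…,3 white tokens.
Favorable = C(4,2)·C(6,1) + C(4,3)·C(6,0) = 40; total = C(10,3) = 120.
P = 40/120 = 1/3 ≈ 0.3333.

1/3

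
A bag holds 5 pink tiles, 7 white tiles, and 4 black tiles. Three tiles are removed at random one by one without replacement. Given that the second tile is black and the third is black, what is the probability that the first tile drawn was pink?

5/14

P(first=pink and the second tile is black and the third is black) = (5/16)·(4/15)·(3/14) = 1/56.
P(E) = Σ over first color = 1/56 + 1/40 + 1/140 = 1/20.
By Bayes, P(first=pink | E) = 1/56 / 1/20 = 5/14 ≈ 0.3571.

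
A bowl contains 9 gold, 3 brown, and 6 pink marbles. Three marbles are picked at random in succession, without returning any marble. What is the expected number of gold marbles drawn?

3/2

By linearity of expectation, E[X] = Σ P(draw i is gold); by symmetry each draw (even without replacement) has P(gold) = 9/18.
E[X] = 3 · 9/18 = 3/2 ≈ 1.5000.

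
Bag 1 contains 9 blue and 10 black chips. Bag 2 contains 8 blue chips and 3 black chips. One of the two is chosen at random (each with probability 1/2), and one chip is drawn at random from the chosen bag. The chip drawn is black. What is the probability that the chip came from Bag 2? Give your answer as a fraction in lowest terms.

P(black | Bag 1) = 10/19; P(black | Bag 2) = 3/11.
P(black) = 1/2·10/19 + 1/2·3/11 = 167/418.
By Bayes' rule, P(Bag 2 | black) = 3/22 / 167/418 = 57/167 ≈ 0.3413.

57/167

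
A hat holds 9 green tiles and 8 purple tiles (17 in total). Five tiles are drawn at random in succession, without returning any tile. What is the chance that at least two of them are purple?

361/442

Sum the hypergeometric tail for j = 2,…,5 purple tiles.
Favorable = C(8,2)·C(9,3) + C(8,3)·C(9,2) + C(8,4)·C(9,1) + C(8,5)·C(9,0) = 5054; total = C(17,5) = 6188.
P = 5054/6188 = 361/442 ≈ 0.8167.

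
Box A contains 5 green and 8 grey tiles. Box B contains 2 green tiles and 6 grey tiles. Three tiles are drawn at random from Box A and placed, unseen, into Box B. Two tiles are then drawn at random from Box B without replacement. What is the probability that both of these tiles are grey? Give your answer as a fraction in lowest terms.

Condition on how many of the transferred tiles are grey (from Box A: 8 grey of 13; then Box B has 11 total).
  0 grey: C(8,0)C(5,3)/C(13,3) = 5/143; then P = C(6,2)/C(11,2) = 3/11
  1 grey: C(8,1)C(5,2)/C(13,3) = 40/143; then P = C(7,2)/C(11,2) = 21/55
  2 grey: C(8,2)C(5,1)/C(13,3) = 70/143; then P = C(8,2)/C(11,2) = 28/55
  3 grey: C(8,3)C(5,0)/C(13,3) = 28/143; then P = C(9,2)/C(11,2) = 36/55
P(both grey) = 353/715 ≈ 0.4937.

353/715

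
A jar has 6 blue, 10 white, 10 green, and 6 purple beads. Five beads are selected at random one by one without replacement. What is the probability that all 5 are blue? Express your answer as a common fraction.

Unordered draws without replacement: count favorable combinations over C(32,5).
Favorable = C(6,5) · C(10,0) · C(10,0) · C(6,0) = 6; total = C(32,5) = 201376.
P = 6/201376 = 3/100688 ≈ 0.0000.

3/100688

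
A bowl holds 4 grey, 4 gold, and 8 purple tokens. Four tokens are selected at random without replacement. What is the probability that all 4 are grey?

Unordered draws without replacement: count favorable combinations over C(16,4).
Favorable = C(4,4) · C(4,0) · C(8,0) = 1; total = C(16,4) = 1820.
P = 1/1820 = 1/1820 ≈ 0.0005.

1/1820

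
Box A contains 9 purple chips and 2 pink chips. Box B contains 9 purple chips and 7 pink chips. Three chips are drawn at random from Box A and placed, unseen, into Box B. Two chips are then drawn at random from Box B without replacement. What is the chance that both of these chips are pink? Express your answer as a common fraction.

Condition on how many of the transferred chips are pink (from Box A: 2 pink of 11; then Box B has 19 total).
  0 pink: C(2,0)C(9,3)/C(11,3) = 28/55; then P = C(7,2)/C(19,2) = 7/57
  1 pink: C(2,1)C(9,2)/C(11,3) = 24/55; then P = C(8,2)/C(19,2) = 28/171
  2 pink: C(2,2)C(9,1)/C(11,3) = 3/55; then P = C(9,2)/C(19,2) = 4/19
P(both pink) = 8/55 ≈ 0.1455.

8/55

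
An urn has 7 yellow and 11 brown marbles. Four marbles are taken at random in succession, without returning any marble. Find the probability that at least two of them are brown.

Sum the hypergeometric tail for j = 2,…,4 brown marbles.
Favorable = C(11,2)·C(7,2) + C(11,3)·C(7,1) + C(11,4)·C(7,0) = 2640; total = C(18,4) = 3060.
P = 2640/3060 = 44/51 ≈ 0.8627.

44/51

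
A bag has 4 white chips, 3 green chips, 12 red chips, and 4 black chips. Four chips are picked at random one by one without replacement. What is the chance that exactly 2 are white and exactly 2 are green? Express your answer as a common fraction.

Unordered draws without replacement: count favorable combinations over C(23,4).
Favorable = C(4,2) · C(3,2) · C(12,0) · C(4,0) = 18; total = C(23,4) = 8855.
P = 18/8855 = 18/8855 ≈ 0.0020.

18/8855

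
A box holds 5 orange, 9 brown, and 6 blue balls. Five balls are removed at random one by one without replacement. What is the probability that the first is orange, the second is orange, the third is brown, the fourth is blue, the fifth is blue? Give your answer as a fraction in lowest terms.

15/5168

Multiply the conditional probability of each draw in order, without replacement, so each draw removes one from its color and from the total.
P = (5/20) · (4/19) · (9/18) · (6/17) · (5/16) = 15/5168 ≈ 0.0029.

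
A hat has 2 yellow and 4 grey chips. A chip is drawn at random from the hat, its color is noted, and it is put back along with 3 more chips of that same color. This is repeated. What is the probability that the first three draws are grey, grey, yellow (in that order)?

7/81

Track the composition after each reinforcement of +3.
P = (4/6) · (7/9) · (2/12) = 7/81 ≈ 0.0864.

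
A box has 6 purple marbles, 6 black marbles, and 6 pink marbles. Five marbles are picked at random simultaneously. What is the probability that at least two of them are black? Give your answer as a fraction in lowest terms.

267/476

Sum the hypergeometric tail for j = 2,…,5 black marbles.
Favorable = C(6,2)·C(12,3) + C(6,3)·C(12,2) + C(6,4)·C(12,1) + C(6,5)·C(12,0) = 4806; total = C(18,5) = 8568.
P = 4806/8568 = 267/476 ≈ 0.5609.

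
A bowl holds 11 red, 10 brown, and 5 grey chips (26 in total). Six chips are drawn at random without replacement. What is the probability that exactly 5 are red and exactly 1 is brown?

Unordered draws without replacement: count favorable combinations over C(26,6).
Favorable = C(11,5) · C(10,1) · C(5,0) = 4620; total = C(26,6) = 230230.
P = 4620/230230 = 6/299 ≈ 0.0201.

6/299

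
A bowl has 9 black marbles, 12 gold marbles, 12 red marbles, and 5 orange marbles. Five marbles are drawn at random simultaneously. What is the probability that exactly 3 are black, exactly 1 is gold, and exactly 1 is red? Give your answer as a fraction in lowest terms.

Unordered draws without replacement: count favorable combinations over C(38,5).
Favorable = C(9,3) · C(12,1) · C(12,1) · C(5,0) = 12096; total = C(38,5) = 501942.
P = 12096/501942 = 288/11951 ≈ 0.0241.

288/11951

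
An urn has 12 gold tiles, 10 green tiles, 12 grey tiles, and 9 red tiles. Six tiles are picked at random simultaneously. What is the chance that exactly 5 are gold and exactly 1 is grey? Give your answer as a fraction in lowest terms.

Unordered draws without replacement: count favorable combinations over C(43,6).
Favorable = C(12,5) · C(10,0) · C(12,1) · C(9,0) = 9504; total = C(43,6) = 6096454.
P = 9504/6096454 = 4752/3048227 ≈ 0.0016.

4752/3048227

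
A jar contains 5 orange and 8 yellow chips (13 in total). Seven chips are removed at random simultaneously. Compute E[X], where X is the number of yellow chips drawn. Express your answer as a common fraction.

By linearity of expectation, E[X] = Σ P(draw i is yellow); by symmetry each draw (even without replacement) has P(yellow) = 8/13.
E[X] = 7 · 8/13 = 56/13 ≈ 4.3077.

56/13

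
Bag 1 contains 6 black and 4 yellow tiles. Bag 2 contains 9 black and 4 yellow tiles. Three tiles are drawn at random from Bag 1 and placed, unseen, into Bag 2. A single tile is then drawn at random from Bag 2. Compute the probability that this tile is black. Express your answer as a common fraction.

27/40

Condition on how many of the transferred tiles are black (from Bag 1: 6 black of 10; then Bag 2 has 16 total).
  0 black: C(6,0)C(4,3)/C(10,3) = 1/30; then P = 9/16
  1 black: C(6,1)C(4,2)/C(10,3) = 3/10; then P = 10/16
  2 black: C(6,2)C(4,1)/C(10,3) = 1/2; then P = 11/16
  3 black: C(6,3)C(4,0)/C(10,3) = 1/6; then P = 12/16
P(black from Bag 2) = 27/40 ≈ 0.6750.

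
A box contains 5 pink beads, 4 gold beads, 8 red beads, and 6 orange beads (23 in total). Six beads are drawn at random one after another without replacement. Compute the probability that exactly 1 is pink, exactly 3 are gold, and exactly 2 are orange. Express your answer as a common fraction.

100/33649

Unordered draws without replacement: count favorable combinations over C(23,6).
Favorable = C(5,1) · C(4,3) · C(8,0) · C(6,2) = 300; total = C(23,6) = 100947.
P = 300/100947 = 100/33649 ≈ 0.0030.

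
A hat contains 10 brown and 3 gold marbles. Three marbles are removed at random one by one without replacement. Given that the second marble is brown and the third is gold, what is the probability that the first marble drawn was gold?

P(first=gold and the second marble is brown and the third is gold) = (3/13)·(10/12)·(2/11) = 5/143.
P(E) = Σ over first color = 45/286 + 5/143 = 5/26.
By Bayes, P(first=gold | E) = 5/143 / 5/26 = 2/11 ≈ 0.1818.

2/11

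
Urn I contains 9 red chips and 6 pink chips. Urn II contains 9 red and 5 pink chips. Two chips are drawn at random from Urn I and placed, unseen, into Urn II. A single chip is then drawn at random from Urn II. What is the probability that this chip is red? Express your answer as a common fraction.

Condition on how many of the transferred chips are red (from Urn I: 9 red of 15; then Urn II has 16 total).
  0 red: C(9,0)C(6,2)/C(15,2) = 1/7; then P = 9/16
  1 red: C(9,1)C(6,1)/C(15,2) = 18/35; then P = 10/16
  2 red: C(9,2)C(6,0)/C(15,2) = 12/35; then P = 11/16
P(red from Urn II) = 51/80 ≈ 0.6375.

51/80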